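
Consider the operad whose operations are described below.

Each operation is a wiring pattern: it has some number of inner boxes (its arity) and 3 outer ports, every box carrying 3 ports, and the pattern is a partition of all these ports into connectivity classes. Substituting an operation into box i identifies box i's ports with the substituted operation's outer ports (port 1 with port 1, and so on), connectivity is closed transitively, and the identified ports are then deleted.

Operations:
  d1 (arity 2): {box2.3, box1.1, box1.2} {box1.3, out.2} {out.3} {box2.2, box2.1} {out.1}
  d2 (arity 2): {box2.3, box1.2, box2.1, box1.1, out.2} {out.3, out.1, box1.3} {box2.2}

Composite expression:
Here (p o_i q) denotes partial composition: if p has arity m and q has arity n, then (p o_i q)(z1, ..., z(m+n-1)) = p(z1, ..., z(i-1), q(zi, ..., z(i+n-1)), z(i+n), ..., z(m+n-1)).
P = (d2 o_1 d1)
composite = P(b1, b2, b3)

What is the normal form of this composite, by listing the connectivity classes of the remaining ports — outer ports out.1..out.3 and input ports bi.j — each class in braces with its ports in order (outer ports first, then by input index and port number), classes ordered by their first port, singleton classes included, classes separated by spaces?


{out.1, out.3} {out.2, b1.3, b3.1, b3.3} {b1.1, b1.2, b2.3} {b2.1, b2.2} {b3.2}

Connectivity passes through glued d2-boundaries; trace each wire chain.
after d1, the pattern on (b1, b2) reads {out.1} {out.2, b1.3} {out.3} {b1.1, b1.2, b2.3} {b2.1, b2.2} (out.j = its outer ports)
after d2, the pattern on (b1, b2, b3) reads {out.1, out.3} {out.2, b1.3, b3.1, b3.3} {b1.1, b1.2, b2.3} {b2.1, b2.2} {b3.2} (out.j = its outer ports)


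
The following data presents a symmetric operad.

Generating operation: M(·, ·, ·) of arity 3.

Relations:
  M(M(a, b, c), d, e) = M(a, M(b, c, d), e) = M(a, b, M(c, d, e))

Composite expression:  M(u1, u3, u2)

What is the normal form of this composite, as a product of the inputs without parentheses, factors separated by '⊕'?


u1 ⊕ u3 ⊕ u2

Key point: M is associative — brackets drop, the u-order remains.
M(u1, u3, u2) spells out as u1 ⊕ u3 ⊕ u2


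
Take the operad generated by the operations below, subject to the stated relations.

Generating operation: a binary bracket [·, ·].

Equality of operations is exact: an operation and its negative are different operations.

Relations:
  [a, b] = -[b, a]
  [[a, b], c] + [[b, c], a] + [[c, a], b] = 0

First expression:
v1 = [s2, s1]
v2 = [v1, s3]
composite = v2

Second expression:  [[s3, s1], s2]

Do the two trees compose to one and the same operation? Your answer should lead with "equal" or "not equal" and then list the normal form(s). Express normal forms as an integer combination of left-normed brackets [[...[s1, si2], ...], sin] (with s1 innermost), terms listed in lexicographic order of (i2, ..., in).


not equal; first: -[[s1, s2], s3]; second: -[[s1, s3], s2]

In normal form, the first expression is -[[s1, s2], s3]
In normal form, the second expression is -[[s1, s3], s2]
Different reductions; not equal.


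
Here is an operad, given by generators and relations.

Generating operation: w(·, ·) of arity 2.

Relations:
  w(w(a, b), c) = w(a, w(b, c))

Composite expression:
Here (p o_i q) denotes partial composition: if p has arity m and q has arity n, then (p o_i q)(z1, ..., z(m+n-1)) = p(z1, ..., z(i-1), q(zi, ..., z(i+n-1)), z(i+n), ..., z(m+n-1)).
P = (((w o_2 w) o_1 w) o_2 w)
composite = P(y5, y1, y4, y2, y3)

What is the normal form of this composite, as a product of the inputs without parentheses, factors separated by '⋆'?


y5 ⋆ y1 ⋆ y4 ⋆ y2 ⋆ y3

Associativity of w dissolves the nesting; only the y-input order survives.
w(y1, y4) reduces to y1 ⋆ y4
w(y5, w(y1, y4)) reduces to y5 ⋆ y1 ⋆ y4
w(y2, y3) reduces to y2 ⋆ y3
w(w(y5, w(y1, y4)), w(y2, y3)) reduces to y5 ⋆ y1 ⋆ y4 ⋆ y2 ⋆ y3


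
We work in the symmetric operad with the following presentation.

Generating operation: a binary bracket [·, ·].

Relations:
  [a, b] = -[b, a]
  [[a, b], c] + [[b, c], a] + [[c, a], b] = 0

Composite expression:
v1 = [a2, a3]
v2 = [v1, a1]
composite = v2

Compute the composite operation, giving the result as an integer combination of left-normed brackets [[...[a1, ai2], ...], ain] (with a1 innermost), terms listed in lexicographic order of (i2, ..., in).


-[[a1, a2], a3] + [[a1, a3], a2]

Expand each bracket as ab - ba; the a1-initial words give the coefficients.
Composite bracket: [[a2, a3], a1]
Expanding via [a, b] = ab - ba: 4 signed words (2^2 = 4).
Keep just the words that open with a1:
  word a1a2a3 has sign -1, contributing -[[a1, a2], a3]
  word a1a3a2 has sign +1, contributing +[[a1, a3], a2]


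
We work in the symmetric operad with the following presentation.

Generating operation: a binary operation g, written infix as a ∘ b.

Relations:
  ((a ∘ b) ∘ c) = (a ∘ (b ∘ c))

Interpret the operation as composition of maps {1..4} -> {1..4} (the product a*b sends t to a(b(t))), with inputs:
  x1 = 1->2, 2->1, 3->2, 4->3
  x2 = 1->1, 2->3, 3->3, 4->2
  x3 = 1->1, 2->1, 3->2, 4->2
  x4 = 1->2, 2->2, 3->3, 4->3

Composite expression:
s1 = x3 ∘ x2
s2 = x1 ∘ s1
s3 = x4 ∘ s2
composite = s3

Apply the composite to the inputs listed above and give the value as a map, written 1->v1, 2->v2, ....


1->2, 2->2, 3->2, 4->2

(x3 ∘ x2) = 1->1, 2->2, 3->2, 4->1
(x1 ∘ (x3 ∘ x2)) = 1->2, 2->1, 3->1, 4->2
(x4 ∘ (x1 ∘ (x3 ∘ x2))) = 1->2, 2->2, 3->2, 4->2


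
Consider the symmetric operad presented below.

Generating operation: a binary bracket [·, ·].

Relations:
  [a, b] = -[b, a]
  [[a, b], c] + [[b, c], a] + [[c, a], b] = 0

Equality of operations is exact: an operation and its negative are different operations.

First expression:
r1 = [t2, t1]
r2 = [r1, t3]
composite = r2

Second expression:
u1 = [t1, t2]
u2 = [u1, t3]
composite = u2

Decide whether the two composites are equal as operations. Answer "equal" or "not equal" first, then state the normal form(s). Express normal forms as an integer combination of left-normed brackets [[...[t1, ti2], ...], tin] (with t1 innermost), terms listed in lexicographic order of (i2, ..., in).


not equal: they reduce to -[[t1, t2], t3] and [[t1, t2], t3]

The first expression reduces to -[[t1, t2], t3]
The second expression reduces to [[t1, t2], t3]
No match — not equal.


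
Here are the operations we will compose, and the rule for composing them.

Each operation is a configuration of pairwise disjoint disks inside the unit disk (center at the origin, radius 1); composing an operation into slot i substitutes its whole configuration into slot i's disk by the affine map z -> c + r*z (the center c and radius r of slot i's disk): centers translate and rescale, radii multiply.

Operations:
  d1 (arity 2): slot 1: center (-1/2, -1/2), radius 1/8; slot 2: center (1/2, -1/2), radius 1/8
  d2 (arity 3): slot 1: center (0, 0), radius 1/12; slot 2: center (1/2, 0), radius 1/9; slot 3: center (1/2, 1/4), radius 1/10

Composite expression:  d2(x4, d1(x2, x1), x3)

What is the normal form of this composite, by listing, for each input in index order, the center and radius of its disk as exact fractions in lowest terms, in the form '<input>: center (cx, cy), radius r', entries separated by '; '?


x1: center (5/9, -1/18), radius 1/72; x2: center (4/9, -1/18), radius 1/72; x3: center (1/2, 1/4), radius 1/10; x4: center (0, 0), radius 1/12

Only the slot chain above each x matters under d2; compose those maps.
input x4: applying the 1 nested substitution gives center (0, 0), radius 1/12
input x2: applying the 2 nested substitutions gives center (4/9, -1/18), radius 1/72
input x1: applying the 2 nested substitutions gives center (5/9, -1/18), radius 1/72
input x3: applying the 1 nested substitution gives center (1/2, 1/4), radius 1/10


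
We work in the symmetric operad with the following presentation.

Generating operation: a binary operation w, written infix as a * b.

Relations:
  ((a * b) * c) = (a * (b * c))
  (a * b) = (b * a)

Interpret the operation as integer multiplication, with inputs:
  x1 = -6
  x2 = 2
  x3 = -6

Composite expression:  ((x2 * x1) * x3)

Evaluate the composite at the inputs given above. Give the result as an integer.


72

(x2 * x1) = -12
((x2 * x1) * x3) = 72


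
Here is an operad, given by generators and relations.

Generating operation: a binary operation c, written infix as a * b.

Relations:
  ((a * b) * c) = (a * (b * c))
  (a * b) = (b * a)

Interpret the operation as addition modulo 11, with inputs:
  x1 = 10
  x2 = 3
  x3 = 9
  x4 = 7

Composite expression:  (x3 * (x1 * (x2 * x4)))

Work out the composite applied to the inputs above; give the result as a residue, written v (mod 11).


(x2 * x4) = 10
(x1 * (x2 * x4)) = 9
(x3 * (x1 * (x2 * x4))) = 7

7 (mod 11)


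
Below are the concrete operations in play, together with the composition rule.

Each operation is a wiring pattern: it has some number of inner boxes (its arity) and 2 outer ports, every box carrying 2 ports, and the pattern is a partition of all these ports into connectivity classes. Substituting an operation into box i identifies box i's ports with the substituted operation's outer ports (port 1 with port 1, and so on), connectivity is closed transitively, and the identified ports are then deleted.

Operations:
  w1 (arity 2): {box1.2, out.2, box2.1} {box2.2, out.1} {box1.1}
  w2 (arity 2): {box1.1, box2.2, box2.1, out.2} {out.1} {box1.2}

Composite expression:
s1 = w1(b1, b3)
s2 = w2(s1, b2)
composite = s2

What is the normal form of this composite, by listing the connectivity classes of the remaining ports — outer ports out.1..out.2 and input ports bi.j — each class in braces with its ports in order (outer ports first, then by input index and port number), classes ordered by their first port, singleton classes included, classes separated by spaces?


{out.1} {out.2, b2.1, b2.2, b3.2} {b1.1} {b1.2, b3.1}


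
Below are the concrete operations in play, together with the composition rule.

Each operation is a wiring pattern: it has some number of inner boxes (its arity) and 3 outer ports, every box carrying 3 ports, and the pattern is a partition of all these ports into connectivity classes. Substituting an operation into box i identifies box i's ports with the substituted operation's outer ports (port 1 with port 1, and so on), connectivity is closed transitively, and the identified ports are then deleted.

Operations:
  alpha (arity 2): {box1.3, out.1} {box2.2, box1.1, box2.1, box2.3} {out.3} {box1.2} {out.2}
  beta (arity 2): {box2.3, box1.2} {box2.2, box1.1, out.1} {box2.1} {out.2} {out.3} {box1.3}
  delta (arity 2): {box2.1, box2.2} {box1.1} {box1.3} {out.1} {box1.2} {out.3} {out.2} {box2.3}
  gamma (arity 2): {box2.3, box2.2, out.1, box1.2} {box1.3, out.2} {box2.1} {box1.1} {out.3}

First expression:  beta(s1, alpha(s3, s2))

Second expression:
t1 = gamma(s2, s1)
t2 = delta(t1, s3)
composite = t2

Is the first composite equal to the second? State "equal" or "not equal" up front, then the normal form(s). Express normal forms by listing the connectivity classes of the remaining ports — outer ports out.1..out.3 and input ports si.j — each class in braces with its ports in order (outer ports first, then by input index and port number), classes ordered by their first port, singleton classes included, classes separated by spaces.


not equal: they reduce to {out.1, s1.1} {out.2} {out.3} {s1.2} {s1.3} {s2.1, s2.2, s2.3, s3.1} {s3.2} {s3.3} and {out.1} {out.2} {out.3} {s1.1} {s1.2, s1.3, s2.2} {s2.1} {s2.3} {s3.1, s3.2} {s3.3}

The first composite normalizes to {out.1, s1.1} {out.2} {out.3} {s1.2} {s1.3} {s2.1, s2.2, s2.3, s3.1} {s3.2} {s3.3}
The second composite normalizes to {out.1} {out.2} {out.3} {s1.1} {s1.2, s1.3, s2.2} {s2.1} {s2.3} {s3.1, s3.2} {s3.3}
The forms do not match — not equal.


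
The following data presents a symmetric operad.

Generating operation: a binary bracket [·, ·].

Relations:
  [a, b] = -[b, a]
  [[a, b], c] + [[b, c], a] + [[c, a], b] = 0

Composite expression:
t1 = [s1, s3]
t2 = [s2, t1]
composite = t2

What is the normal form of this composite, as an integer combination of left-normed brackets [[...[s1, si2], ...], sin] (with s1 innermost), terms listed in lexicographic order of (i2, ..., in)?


Skip Jacobi rewriting: expand, keep s1-initial words, read off terms.
Composite bracket: [s2, [s1, s3]]
Under [a, b] = ab - ba we get 4 signed associative words (2^2 = 4).
Coefficients come from the s1-initial words:
  s1s3s2 (sign -1) contributes -[[s1, s3], s2]

-[[s1, s3], s2]


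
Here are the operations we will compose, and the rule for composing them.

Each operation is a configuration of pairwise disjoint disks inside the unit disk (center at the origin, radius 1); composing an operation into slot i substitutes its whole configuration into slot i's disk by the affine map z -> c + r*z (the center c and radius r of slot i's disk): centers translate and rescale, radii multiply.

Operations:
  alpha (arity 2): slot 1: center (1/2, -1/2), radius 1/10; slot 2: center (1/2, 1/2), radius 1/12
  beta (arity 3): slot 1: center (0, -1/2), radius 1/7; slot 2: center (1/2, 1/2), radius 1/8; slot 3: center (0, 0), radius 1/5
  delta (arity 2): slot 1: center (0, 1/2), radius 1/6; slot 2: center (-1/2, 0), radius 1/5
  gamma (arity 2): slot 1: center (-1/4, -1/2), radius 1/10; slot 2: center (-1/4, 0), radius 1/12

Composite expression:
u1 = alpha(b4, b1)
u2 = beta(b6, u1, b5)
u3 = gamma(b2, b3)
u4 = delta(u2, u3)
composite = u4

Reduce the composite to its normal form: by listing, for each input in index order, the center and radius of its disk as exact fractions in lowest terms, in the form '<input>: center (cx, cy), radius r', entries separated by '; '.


b1: center (3/32, 19/32), radius 1/576; b2: center (-11/20, -1/10), radius 1/50; b3: center (-11/20, 0), radius 1/60; b4: center (3/32, 55/96), radius 1/480; b5: center (0, 1/2), radius 1/30; b6: center (0, 5/12), radius 1/42

Affine substitution under delta: radii multiply and b-centers shift.
input b6: composing its 2 substitution steps yields center (0, 5/12), radius 1/42
input b4: composing its 3 substitution steps yields center (3/32, 55/96), radius 1/480
input b1: composing its 3 substitution steps yields center (3/32, 19/32), radius 1/576
input b5: composing its 2 substitution steps yields center (0, 1/2), radius 1/30
input b2: composing its 2 substitution steps yields center (-11/20, -1/10), radius 1/50
input b3: composing its 2 substitution steps yields center (-11/20, 0), radius 1/60


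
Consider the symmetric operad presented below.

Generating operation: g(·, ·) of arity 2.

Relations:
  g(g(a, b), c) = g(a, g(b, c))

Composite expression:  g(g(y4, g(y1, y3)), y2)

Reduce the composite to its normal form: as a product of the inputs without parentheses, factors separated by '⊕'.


y4 ⊕ y1 ⊕ y3 ⊕ y2

Associativity of g dissolves the nesting; only the y-input order survives.
g(y1, y3) flattens to y1 ⊕ y3
g(y4, g(y1, y3)) flattens to y4 ⊕ y1 ⊕ y3
g(g(y4, g(y1, y3)), y2) flattens to y4 ⊕ y1 ⊕ y3 ⊕ y2


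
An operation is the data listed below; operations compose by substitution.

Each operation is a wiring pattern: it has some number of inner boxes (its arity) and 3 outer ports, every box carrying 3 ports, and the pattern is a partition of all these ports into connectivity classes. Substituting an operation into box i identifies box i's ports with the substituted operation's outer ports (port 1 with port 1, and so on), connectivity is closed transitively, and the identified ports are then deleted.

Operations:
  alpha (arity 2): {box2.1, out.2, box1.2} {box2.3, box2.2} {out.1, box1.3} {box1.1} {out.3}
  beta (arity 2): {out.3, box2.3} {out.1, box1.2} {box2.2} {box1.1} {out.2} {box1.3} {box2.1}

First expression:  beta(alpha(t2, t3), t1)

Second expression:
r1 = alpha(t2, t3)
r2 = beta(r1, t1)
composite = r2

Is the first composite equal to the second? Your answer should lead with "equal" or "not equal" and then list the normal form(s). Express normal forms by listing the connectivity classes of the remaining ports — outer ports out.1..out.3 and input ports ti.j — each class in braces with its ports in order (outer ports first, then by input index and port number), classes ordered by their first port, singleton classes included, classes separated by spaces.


In normal form, the first expression is {out.1, t2.2, t3.1} {out.2} {out.3, t1.3} {t1.1} {t1.2} {t2.1} {t2.3} {t3.2, t3.3}
In normal form, the second expression is {out.1, t2.2, t3.1} {out.2} {out.3, t1.3} {t1.1} {t1.2} {t2.1} {t2.3} {t3.2, t3.3}
Same normal form: equal.

equal; both compose to {out.1, t2.2, t3.1} {out.2} {out.3, t1.3} {t1.1} {t1.2} {t2.1} {t2.3} {t3.2, t3.3}


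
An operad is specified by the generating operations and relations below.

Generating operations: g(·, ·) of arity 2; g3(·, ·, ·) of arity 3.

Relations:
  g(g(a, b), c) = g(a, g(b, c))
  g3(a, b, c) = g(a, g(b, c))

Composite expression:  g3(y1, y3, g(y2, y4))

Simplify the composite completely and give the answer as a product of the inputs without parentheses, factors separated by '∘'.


The g3-tree's shape is irrelevant; the y-reading-order decides.
g(y2, y4) flattens to y2 ∘ y4
g3(y1, y3, g(y2, y4)) flattens to y1 ∘ y3 ∘ y2 ∘ y4

y1 ∘ y3 ∘ y2 ∘ y4


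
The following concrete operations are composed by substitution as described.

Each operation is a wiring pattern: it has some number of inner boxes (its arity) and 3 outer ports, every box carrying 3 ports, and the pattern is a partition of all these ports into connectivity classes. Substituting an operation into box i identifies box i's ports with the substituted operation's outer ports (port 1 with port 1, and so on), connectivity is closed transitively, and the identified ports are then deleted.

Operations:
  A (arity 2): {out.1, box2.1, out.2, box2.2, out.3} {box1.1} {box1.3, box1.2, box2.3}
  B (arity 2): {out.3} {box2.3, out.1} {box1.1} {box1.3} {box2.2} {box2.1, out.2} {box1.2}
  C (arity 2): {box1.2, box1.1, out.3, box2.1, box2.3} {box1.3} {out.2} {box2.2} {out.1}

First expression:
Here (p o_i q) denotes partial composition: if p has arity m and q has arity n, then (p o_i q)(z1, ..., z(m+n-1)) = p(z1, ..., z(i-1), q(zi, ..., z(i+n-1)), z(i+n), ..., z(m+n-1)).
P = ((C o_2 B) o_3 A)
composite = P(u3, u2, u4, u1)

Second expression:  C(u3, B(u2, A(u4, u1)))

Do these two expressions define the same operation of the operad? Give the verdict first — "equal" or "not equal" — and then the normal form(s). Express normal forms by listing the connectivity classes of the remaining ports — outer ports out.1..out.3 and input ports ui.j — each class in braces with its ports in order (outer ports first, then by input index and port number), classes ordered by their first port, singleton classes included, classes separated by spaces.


equal; the common form is {out.1} {out.2} {out.3, u1.1, u1.2, u3.1, u3.2} {u1.3, u4.2, u4.3} {u2.1} {u2.2} {u2.3} {u3.3} {u4.1}

Reducing the first expression gives {out.1} {out.2} {out.3, u1.1, u1.2, u3.1, u3.2} {u1.3, u4.2, u4.3} {u2.1} {u2.2} {u2.3} {u3.3} {u4.1}
Reducing the second expression gives {out.1} {out.2} {out.3, u1.1, u1.2, u3.1, u3.2} {u1.3, u4.2, u4.3} {u2.1} {u2.2} {u2.3} {u3.3} {u4.1}
Same normal form: equal.


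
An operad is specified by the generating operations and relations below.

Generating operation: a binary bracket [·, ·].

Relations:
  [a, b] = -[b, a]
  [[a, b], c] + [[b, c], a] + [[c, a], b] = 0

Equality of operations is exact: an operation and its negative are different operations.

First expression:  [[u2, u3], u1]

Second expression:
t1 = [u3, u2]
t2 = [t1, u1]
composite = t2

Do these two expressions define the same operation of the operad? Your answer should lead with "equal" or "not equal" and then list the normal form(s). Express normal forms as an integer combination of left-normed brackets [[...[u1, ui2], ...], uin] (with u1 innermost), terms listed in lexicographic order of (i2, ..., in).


not equal: they reduce to -[[u1, u2], u3] + [[u1, u3], u2] and [[u1, u2], u3] - [[u1, u3], u2]


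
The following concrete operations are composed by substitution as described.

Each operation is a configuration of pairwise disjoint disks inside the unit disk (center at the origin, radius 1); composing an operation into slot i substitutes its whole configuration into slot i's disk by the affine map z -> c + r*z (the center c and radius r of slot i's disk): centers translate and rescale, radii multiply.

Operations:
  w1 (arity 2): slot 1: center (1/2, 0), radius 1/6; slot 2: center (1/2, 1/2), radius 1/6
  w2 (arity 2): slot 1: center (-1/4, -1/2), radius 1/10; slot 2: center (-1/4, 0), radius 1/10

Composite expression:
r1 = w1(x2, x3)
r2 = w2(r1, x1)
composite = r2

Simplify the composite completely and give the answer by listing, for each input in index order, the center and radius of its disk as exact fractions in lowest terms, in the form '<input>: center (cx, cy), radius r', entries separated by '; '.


Follow each x-input down from w2: c' goes to c + r*c', radius to r*r'.
input x2: composing its 2 substitution steps yields center (-1/5, -1/2), radius 1/60
input x3: composing its 2 substitution steps yields center (-1/5, -9/20), radius 1/60
input x1: composing its 1 substitution step yields center (-1/4, 0), radius 1/10

x1: center (-1/4, 0), radius 1/10; x2: center (-1/5, -1/2), radius 1/60; x3: center (-1/5, -9/20), radius 1/60


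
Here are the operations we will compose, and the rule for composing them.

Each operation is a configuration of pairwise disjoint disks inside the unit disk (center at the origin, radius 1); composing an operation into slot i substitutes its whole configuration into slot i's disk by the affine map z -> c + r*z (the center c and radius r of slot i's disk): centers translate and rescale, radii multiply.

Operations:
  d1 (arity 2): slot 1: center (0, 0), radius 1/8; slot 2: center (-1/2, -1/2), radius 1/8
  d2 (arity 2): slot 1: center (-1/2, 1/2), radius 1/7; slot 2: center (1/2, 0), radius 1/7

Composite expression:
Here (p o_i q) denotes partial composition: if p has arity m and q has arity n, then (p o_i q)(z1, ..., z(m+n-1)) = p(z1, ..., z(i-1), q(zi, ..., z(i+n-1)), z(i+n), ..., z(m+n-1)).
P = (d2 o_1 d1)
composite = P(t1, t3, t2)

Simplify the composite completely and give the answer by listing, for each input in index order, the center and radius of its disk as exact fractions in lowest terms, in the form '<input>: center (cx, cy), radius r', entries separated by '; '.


t1: center (-1/2, 1/2), radius 1/56; t2: center (1/2, 0), radius 1/7; t3: center (-4/7, 3/7), radius 1/56

Affine substitution under d2: radii multiply and t-centers shift.
t1: after 2 affine steps, its disk has center (-1/2, 1/2), radius 1/56
t3: after 2 affine steps, its disk has center (-4/7, 3/7), radius 1/56
t2: after 1 affine step, its disk has center (1/2, 0), radius 1/7


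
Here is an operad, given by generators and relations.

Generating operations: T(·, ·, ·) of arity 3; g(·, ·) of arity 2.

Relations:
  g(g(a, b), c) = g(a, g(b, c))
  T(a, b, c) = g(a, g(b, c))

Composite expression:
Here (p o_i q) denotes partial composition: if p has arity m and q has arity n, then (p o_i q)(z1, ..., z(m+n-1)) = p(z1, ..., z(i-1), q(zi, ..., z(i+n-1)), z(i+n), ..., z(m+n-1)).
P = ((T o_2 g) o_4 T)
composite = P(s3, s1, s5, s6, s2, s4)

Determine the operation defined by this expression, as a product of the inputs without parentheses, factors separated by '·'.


Key point: T is associative — brackets drop, the s-order remains.
g(s1, s5) linearizes to s1 · s5
T(s6, s2, s4) linearizes to s6 · s2 · s4
T(s3, g(s1, s5), T(s6, s2, s4)) linearizes to s3 · s1 · s5 · s6 · s2 · s4

s3 · s1 · s5 · s6 · s2 · s4


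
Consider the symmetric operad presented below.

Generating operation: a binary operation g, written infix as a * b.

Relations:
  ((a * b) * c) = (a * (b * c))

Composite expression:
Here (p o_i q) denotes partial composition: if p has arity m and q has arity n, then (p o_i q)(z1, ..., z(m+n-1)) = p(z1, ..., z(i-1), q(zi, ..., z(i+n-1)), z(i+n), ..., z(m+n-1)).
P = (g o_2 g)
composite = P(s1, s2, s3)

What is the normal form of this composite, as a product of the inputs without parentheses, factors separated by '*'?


s1 * s2 * s3

All parenthesizations of g agree; list the s-inputs left to right.
(s2 * s3) spells out as s2 * s3
(s1 * (s2 * s3)) spells out as s1 * s2 * s3


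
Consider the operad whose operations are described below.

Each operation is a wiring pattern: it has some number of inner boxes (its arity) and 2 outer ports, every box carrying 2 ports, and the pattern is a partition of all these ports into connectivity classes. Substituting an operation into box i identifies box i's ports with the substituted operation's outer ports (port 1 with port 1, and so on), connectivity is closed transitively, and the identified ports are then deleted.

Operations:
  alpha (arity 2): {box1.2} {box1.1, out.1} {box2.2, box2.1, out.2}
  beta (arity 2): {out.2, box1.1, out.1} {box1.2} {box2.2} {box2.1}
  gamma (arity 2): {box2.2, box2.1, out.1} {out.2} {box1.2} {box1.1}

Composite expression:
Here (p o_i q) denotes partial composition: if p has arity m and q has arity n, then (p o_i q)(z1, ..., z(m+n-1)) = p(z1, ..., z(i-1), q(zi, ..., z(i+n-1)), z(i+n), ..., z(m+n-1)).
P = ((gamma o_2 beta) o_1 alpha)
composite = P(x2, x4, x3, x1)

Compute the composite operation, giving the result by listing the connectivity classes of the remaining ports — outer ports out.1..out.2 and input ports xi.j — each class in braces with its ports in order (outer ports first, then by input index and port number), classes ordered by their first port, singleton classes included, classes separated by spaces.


Two ports join when wires chain via gamma-identified ports.
after alpha, the pattern on (x2, x4) reads {out.1, x2.1} {out.2, x4.1, x4.2} {x2.2} (out.j = its outer ports)
after beta, the pattern on (x3, x1) reads {out.1, out.2, x3.1} {x1.1} {x1.2} {x3.2} (out.j = its outer ports)
after gamma, the pattern on (x2, x4, x3, x1) reads {out.1, x3.1} {out.2} {x1.1} {x1.2} {x2.1} {x2.2} {x3.2} {x4.1, x4.2} (out.j = its outer ports)

{out.1, x3.1} {out.2} {x1.1} {x1.2} {x2.1} {x2.2} {x3.2} {x4.1, x4.2}


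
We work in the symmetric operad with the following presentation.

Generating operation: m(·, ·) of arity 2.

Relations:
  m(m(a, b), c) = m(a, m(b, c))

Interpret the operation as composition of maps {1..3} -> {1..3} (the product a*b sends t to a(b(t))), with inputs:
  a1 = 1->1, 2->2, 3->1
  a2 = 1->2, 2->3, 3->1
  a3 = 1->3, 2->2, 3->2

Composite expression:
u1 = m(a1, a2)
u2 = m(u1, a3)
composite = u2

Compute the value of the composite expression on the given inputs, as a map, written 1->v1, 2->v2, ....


1->1, 2->1, 3->1

m(a1, a2) = 1->2, 2->1, 3->1
m(m(a1, a2), a3) = 1->1, 2->1, 3->1


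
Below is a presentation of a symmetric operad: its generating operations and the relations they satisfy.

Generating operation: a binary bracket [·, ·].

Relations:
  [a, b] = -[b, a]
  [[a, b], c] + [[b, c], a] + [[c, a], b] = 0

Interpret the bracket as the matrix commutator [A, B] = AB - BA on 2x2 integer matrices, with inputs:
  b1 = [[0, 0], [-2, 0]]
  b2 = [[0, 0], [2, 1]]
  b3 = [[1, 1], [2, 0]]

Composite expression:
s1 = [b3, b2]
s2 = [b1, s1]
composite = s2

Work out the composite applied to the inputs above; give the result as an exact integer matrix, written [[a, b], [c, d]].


[[2, 0], [-8, -2]]

[b3, b2] = [[2, 1], [-4, -2]]
[b1, [b3, b2]] = [[2, 0], [-8, -2]]


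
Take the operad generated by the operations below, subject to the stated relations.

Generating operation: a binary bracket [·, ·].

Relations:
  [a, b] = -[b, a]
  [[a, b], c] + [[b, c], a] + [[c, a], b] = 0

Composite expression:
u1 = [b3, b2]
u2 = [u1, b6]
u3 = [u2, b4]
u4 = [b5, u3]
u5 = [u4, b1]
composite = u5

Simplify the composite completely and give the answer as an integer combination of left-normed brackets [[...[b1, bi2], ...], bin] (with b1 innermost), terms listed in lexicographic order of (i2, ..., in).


Left-normed coefficients sit on the b1-initial expansion words.
Composite bracket: [[b5, [[[b3, b2], b6], b4]], b1]
Each bracket splits as ab - ba, giving 32 signed words (2^5 = 32).
Words beginning with b1 determine it all:
  from b1b2b3b6b4b5, sign -1: term -[[[[[b1, b2], b3], b6], b4], b5]
  from b1b3b2b6b4b5, sign +1: term +[[[[[b1, b3], b2], b6], b4], b5]
  from b1b4b2b3b6b5, sign +1: term +[[[[[b1, b4], b2], b3], b6], b5]
  from b1b4b3b2b6b5, sign -1: term -[[[[[b1, b4], b3], b2], b6], b5]
  from b1b4b6b2b3b5, sign -1: term -[[[[[b1, b4], b6], b2], b3], b5]
  from b1b4b6b3b2b5, sign +1: term +[[[[[b1, b4], b6], b3], b2], b5]
  from b1b5b2b3b6b4, sign +1: term +[[[[[b1, b5], b2], b3], b6], b4]
  from b1b5b3b2b6b4, sign -1: term -[[[[[b1, b5], b3], b2], b6], b4]
  from b1b5b4b2b3b6, sign -1: term -[[[[[b1, b5], b4], b2], b3], b6]
  from b1b5b4b3b2b6, sign +1: term +[[[[[b1, b5], b4], b3], b2], b6]
  from b1b5b4b6b2b3, sign +1: term +[[[[[b1, b5], b4], b6], b2], b3]
  from b1b5b4b6b3b2, sign -1: term -[[[[[b1, b5], b4], b6], b3], b2]
  from b1b5b6b2b3b4, sign -1: term -[[[[[b1, b5], b6], b2], b3], b4]
  from b1b5b6b3b2b4, sign +1: term +[[[[[b1, b5], b6], b3], b2], b4]
  from b1b6b2b3b4b5, sign +1: term +[[[[[b1, b6], b2], b3], b4], b5]
  from b1b6b3b2b4b5, sign -1: term -[[[[[b1, b6], b3], b2], b4], b5]

-[[[[[b1, b2], b3], b6], b4], b5] + [[[[[b1, b3], b2], b6], b4], b5] + [[[[[b1, b4], b2], b3], b6], b5] - [[[[[b1, b4], b3], b2], b6], b5] - [[[[[b1, b4], b6], b2], b3], b5] + [[[[[b1, b4], b6], b3], b2], b5] + [[[[[b1, b5], b2], b3], b6], b4] - [[[[[b1, b5], b3], b2], b6], b4] - [[[[[b1, b5], b4], b2], b3], b6] + [[[[[b1, b5], b4], b3], b2], b6] + [[[[[b1, b5], b4], b6], b2], b3] - [[[[[b1, b5], b4], b6], b3], b2] - [[[[[b1, b5], b6], b2], b3], b4] + [[[[[b1, b5], b6], b3], b2], b4] + [[[[[b1, b6], b2], b3], b4], b5] - [[[[[b1, b6], b3], b2], b4], b5]


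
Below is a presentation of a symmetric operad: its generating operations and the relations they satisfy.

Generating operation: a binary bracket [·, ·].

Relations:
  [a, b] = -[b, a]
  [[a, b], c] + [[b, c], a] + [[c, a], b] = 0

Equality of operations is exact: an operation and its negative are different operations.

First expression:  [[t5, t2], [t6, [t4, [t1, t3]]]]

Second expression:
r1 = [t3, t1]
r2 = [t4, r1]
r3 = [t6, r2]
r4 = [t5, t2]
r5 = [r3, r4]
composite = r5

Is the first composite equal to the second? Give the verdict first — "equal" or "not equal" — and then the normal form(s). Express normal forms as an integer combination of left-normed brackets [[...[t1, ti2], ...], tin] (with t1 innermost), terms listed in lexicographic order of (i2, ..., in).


equal: each reduces to [[[[[t1, t3], t4], t6], t2], t5] - [[[[[t1, t3], t4], t6], t5], t2]

Reducing the first expression gives [[[[[t1, t3], t4], t6], t2], t5] - [[[[[t1, t3], t4], t6], t5], t2]
Reducing the second expression gives [[[[[t1, t3], t4], t6], t2], t5] - [[[[[t1, t3], t4], t6], t5], t2]
The normal forms match — equal.


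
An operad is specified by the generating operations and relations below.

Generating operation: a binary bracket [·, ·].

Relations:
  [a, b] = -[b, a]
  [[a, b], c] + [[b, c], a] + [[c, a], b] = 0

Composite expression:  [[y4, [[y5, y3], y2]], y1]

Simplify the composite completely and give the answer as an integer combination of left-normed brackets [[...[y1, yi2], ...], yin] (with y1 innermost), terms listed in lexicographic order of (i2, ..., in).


[[[[y1, y2], y3], y5], y4] - [[[[y1, y2], y5], y3], y4] - [[[[y1, y3], y5], y2], y4] - [[[[y1, y4], y2], y3], y5] + [[[[y1, y4], y2], y5], y3] + [[[[y1, y4], y3], y5], y2] - [[[[y1, y4], y5], y3], y2] + [[[[y1, y5], y3], y2], y4]

Expand each bracket as ab - ba; the y1-initial words give the coefficients.
Composite bracket: [[y4, [[y5, y3], y2]], y1]
The bracket unfolds into 16 signed words via [a, b] = ab - ba (2^4 = 16).
Only words starting with y1 matter:
  word y1y2y3y5y4 has sign +1, contributing +[[[[y1, y2], y3], y5], y4]
  word y1y2y5y3y4 has sign -1, contributing -[[[[y1, y2], y5], y3], y4]
  word y1y3y5y2y4 has sign -1, contributing -[[[[y1, y3], y5], y2], y4]
  word y1y4y2y3y5 has sign -1, contributing -[[[[y1, y4], y2], y3], y5]
  word y1y4y2y5y3 has sign +1, contributing +[[[[y1, y4], y2], y5], y3]
  word y1y4y3y5y2 has sign +1, contributing +[[[[y1, y4], y3], y5], y2]
  word y1y4y5y3y2 has sign -1, contributing -[[[[y1, y4], y5], y3], y2]
  word y1y5y3y2y4 has sign +1, contributing +[[[[y1, y5], y3], y2], y4]


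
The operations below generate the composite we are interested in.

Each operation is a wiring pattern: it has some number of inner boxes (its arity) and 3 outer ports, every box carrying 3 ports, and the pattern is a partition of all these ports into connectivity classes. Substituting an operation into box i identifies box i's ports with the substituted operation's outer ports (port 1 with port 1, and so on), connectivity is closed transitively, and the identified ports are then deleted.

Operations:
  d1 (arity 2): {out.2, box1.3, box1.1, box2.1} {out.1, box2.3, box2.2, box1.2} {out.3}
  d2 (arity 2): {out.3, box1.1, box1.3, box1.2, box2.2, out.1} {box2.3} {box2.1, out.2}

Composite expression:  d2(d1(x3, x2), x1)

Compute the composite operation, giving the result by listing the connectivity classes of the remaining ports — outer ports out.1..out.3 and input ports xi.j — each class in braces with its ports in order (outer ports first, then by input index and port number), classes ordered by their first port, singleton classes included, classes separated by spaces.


{out.1, out.3, x1.2, x2.1, x2.2, x2.3, x3.1, x3.2, x3.3} {out.2, x1.1} {x1.3}

Substituting into d2 glues patterns; closure does the rest.
after d1, the pattern on (x3, x2) reads {out.1, x2.2, x2.3, x3.2} {out.2, x2.1, x3.1, x3.3} {out.3} (out.j = its outer ports)
after d2, the pattern on (x3, x2, x1) reads {out.1, out.3, x1.2, x2.1, x2.2, x2.3, x3.1, x3.2, x3.3} {out.2, x1.1} {x1.3} (out.j = its outer ports)


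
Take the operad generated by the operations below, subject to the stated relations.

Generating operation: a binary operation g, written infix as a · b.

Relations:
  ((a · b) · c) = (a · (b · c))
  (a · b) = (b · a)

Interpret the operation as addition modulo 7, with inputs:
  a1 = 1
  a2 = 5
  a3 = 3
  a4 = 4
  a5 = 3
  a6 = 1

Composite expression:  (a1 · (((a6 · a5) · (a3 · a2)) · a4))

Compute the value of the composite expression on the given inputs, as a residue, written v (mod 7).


3 (mod 7)

(a6 · a5) = 4
(a3 · a2) = 1
((a6 · a5) · (a3 · a2)) = 5
(((a6 · a5) · (a3 · a2)) · a4) = 2
(a1 · (((a6 · a5) · (a3 · a2)) · a4)) = 3


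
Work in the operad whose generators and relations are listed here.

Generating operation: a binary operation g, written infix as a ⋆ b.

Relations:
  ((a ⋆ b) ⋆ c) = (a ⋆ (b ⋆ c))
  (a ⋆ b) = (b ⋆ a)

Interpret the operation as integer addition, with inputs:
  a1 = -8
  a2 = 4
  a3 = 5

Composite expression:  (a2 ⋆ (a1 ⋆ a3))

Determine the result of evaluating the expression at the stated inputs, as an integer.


(a1 ⋆ a3) = -3
(a2 ⋆ (a1 ⋆ a3)) = 1

1


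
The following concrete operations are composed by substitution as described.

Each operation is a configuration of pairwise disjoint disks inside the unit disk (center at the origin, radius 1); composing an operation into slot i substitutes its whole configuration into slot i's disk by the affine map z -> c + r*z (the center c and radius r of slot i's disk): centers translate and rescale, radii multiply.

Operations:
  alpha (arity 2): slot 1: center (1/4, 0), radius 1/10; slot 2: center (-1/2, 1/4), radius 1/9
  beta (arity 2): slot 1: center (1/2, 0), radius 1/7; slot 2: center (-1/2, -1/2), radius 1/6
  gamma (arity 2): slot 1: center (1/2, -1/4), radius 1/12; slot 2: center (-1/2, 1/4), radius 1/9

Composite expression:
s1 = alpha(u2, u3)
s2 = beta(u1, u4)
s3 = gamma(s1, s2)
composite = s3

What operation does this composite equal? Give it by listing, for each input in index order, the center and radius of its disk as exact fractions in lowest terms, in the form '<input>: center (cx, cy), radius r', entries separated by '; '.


u1: center (-4/9, 1/4), radius 1/63; u2: center (25/48, -1/4), radius 1/120; u3: center (11/24, -11/48), radius 1/108; u4: center (-5/9, 7/36), radius 1/54

Nesting under gamma composes maps z -> c + r*z down each u-path.
for u2, the 2-step affine chain lands on center (25/48, -1/4), radius 1/120
for u3, the 2-step affine chain lands on center (11/24, -11/48), radius 1/108
for u1, the 2-step affine chain lands on center (-4/9, 1/4), radius 1/63
for u4, the 2-step affine chain lands on center (-5/9, 7/36), radius 1/54


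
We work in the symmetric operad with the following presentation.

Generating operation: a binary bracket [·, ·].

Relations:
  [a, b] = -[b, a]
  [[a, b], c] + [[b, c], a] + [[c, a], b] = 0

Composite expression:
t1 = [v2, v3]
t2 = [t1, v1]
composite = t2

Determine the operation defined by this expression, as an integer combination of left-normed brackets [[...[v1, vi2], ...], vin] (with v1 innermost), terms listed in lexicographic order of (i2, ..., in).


In the tensor algebra, words opening v1 carry the v1-anchored form.
Composite bracket: [[v2, v3], v1]
Expanding via [a, b] = ab - ba: 4 signed words (2^2 = 4).
Only words starting with v1 matter:
  word v1v2v3 has sign -1, contributing -[[v1, v2], v3]
  word v1v3v2 has sign +1, contributing +[[v1, v3], v2]

-[[v1, v2], v3] + [[v1, v3], v2]


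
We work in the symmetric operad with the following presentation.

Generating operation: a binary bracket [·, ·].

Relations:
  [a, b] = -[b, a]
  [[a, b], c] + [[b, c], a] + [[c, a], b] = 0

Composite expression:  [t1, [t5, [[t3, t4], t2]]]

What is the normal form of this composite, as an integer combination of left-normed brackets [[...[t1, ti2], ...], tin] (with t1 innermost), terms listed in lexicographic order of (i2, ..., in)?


[[[[t1, t2], t3], t4], t5] - [[[[t1, t2], t4], t3], t5] - [[[[t1, t3], t4], t2], t5] + [[[[t1, t4], t3], t2], t5] - [[[[t1, t5], t2], t3], t4] + [[[[t1, t5], t2], t4], t3] + [[[[t1, t5], t3], t4], t2] - [[[[t1, t5], t4], t3], t2]

Expand each bracket as ab - ba; the t1-initial words give the coefficients.
Composite bracket: [t1, [t5, [[t3, t4], t2]]]
The bracket unfolds into 16 signed words via [a, b] = ab - ba (2^4 = 16).
Coefficients come from the t1-initial words:
  sign of t1t2t3t4t5 is +1, so it contributes +[[[[t1, t2], t3], t4], t5]
  sign of t1t2t4t3t5 is -1, so it contributes -[[[[t1, t2], t4], t3], t5]
  sign of t1t3t4t2t5 is -1, so it contributes -[[[[t1, t3], t4], t2], t5]
  sign of t1t4t3t2t5 is +1, so it contributes +[[[[t1, t4], t3], t2], t5]
  sign of t1t5t2t3t4 is -1, so it contributes -[[[[t1, t5], t2], t3], t4]
  sign of t1t5t2t4t3 is +1, so it contributes +[[[[t1, t5], t2], t4], t3]
  sign of t1t5t3t4t2 is +1, so it contributes +[[[[t1, t5], t3], t4], t2]
  sign of t1t5t4t3t2 is -1, so it contributes -[[[[t1, t5], t4], t3], t2]


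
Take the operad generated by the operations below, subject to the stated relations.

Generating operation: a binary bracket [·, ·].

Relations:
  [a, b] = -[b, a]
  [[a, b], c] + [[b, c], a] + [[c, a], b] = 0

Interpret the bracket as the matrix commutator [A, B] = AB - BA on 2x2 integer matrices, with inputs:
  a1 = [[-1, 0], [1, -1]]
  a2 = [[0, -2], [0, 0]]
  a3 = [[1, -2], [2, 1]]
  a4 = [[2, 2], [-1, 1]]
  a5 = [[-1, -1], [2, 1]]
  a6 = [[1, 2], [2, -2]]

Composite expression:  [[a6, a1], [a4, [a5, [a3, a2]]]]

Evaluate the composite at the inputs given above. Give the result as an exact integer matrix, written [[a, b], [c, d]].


[a6, a1] = [[2, 0], [-3, -2]]
[a3, a2] = [[4, 0], [0, -4]]
[a5, [a3, a2]] = [[0, 8], [16, 0]]
[a4, [a5, [a3, a2]]] = [[40, 8], [-16, -40]]
[[a6, a1], [a4, [a5, [a3, a2]]]] = [[24, 32], [-176, -24]]

[[24, 32], [-176, -24]]


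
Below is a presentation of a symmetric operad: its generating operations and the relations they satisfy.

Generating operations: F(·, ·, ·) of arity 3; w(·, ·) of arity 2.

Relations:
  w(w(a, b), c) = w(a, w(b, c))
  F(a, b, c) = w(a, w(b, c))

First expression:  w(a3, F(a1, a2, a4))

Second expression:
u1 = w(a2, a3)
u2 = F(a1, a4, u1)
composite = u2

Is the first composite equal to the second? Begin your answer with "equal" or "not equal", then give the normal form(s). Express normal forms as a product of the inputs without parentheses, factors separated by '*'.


Reducing the first expression gives a3 * a1 * a2 * a4
Reducing the second expression gives a1 * a4 * a2 * a3
Distinct normal forms: not equal.

not equal; the first gives a3 * a1 * a2 * a4 and the second a1 * a4 * a2 * a3
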